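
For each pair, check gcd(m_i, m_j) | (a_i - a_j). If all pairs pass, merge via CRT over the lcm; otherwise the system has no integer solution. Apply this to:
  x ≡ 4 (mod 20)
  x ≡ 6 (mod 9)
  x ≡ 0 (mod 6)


Moduli 20, 9, 6 are not pairwise coprime, so CRT works modulo lcm(m_i) when all pairwise compatibility conditions hold.
Pairwise compatibility: gcd(m_i, m_j) must divide a_i - a_j for every pair.
Merge one congruence at a time:
  Start: x ≡ 4 (mod 20).
  Combine with x ≡ 6 (mod 9): gcd(20, 9) = 1; 6 - 4 = 2, which IS divisible by 1, so compatible.
    Write x = 4 + 20·t and substitute into x ≡ 6 (mod 9): 20·t ≡ 6 − 4 = 2 (mod 9).
    Reduce coefficients mod 9: 2·t ≡ 2 (mod 9).
    The inverse of 2 mod 9 is 5 (since 2·5 = 10 = 1·9 + 1), so t ≡ 5·2 = 10 ≡ 1 (mod 9).
    Then x = 4 + 20·1 = 24, valid modulo lcm(20, 9) = 180: x ≡ 24 (mod 180).
  Combine with x ≡ 0 (mod 6): gcd(180, 6) = 6; 0 - 24 = -24, which IS divisible by 6, so compatible.
    Write x = 24 + 180·t and substitute into x ≡ 0 (mod 6): 180·t ≡ 0 − 24 = -24 (mod 6).
    Divide the congruence (and modulus) by g = 6: 30·t ≡ -4 (mod 1).
    Modulo 1 every t works; take t = 0.
    Then x = 24 + 180·0 = 24, valid modulo lcm(180, 6) = 180: x ≡ 24 (mod 180).
Verify: 24 mod 20 = 4, 24 mod 9 = 6, 24 mod 6 = 0.

x ≡ 24 (mod 180).


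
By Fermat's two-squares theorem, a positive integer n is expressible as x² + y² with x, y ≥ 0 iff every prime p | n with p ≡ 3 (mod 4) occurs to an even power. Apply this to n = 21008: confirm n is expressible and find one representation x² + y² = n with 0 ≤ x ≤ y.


Step 1: Factor n = 21008 = 2^4 · 13 · 101.
Step 2: Check the mod-4 condition on each prime factor: 2 = 2 (special); 13 ≡ 1 (mod 4), exponent 1; 101 ≡ 1 (mod 4), exponent 1.
All primes ≡ 3 (mod 4) appear to even exponent (or don't appear), so by the two-squares theorem n IS expressible as a sum of two squares.
Step 3: Build a representation. Group n = k² · m with k = 4 and m = 13 · 101 = 1313 (a product of primes ≡ 1 (mod 4)); a representation of m scales to one of n via (k·x)² + (k·y)² = k²(x² + y²). Each prime p ≡ 1 (mod 4) is itself a sum of two squares; find a² by testing p − a² for a perfect square:
  13: 13 − 1² = 12, 13 − 2² = 9 = 3² ⇒ 13 = 2² + 3².
  101: 101 − 1² = 100 = 10² ⇒ 101 = 1² + 10².
  Combine using the Brahmagupta–Fibonacci identity (a² + b²)(c² + d²) = (ac − bd)² + (ad + bc)² = (ac + bd)² + (ad − bc)²:
  13 · 101 = 1313: from (2² + 3²)(1² + 10²), take (2·1 − 3·10, 2·10 + 3·1) = (2 − 30, 20 + 3) = (-28, 23); dropping signs (only squares matter) gives (28, 23); check 28² + 23² = 784 + 529 = 1313 ✓.
  Scale by k = 4: (4·28, 4·23) = (112, 92).
Step 4: Order so x ≤ y and verify: 92² + 112² = 8464 + 12544 = 21008 = n. ✓

n = 21008 = 92² + 112² (one valid representation with x ≤ y).


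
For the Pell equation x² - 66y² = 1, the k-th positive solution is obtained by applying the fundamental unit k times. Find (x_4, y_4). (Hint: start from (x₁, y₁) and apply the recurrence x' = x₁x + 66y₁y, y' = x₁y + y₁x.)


Step 1: Find the fundamental solution (x₁, y₁) of x² - 66y² = 1.
  Expand √66 as a continued fraction. a₀ = ⌊√66⌋ = 8; iterate m_{k+1} = d_k·a_k − m_k, d_{k+1} = (66 − m_{k+1}²)/d_k, a_{k+1} = ⌊(a₀ + m_{k+1})/d_{k+1}⌋ (starting m₀ = 0, d₀ = 1), with convergents p_k = a_k·p_{k-1} + p_{k-2}, q_k = a_k·q_{k-1} + q_{k-2} (p₋₁ = 1, q₋₁ = 0):
  k = 0: a₀ = 8; p₀/q₀ = 8/1; p₀² − 66·q₀² = 64 − 66 = -2.
  k = 1: m = 8, d = 2, a = ⌊(8 + 8)/2⌋ = 8; p/q = (8·8 + 1)/(8·1 + 0) = 65/8; p² − 66·q² = 4225 − 4224 = 1.
  The first convergent with p² − 66·q² = 1 gives the fundamental solution (x₁, y₁) = (65, 8).
Step 2: Apply the recurrence (x_{n+1}, y_{n+1}) = (x₁x_n + 66y₁y_n, x₁y_n + y₁x_n) repeatedly.
  From (x_1, y_1) = (65, 8): x_2 = 65·65 + 66·8·8 = 8449; y_2 = 65·8 + 8·65 = 1040.
  From (x_2, y_2) = (8449, 1040): x_3 = 65·8449 + 66·8·1040 = 1098305; y_3 = 65·1040 + 8·8449 = 135192.
  From (x_3, y_3) = (1098305, 135192): x_4 = 65·1098305 + 66·8·135192 = 142771201; y_4 = 65·135192 + 8·1098305 = 17573920.
Step 3: Verify x_4² - 66·y_4² = 20383615834982401 - 20383615834982400 = 1 (should be 1). ✓

(x_1, y_1) = (65, 8); (x_4, y_4) = (142771201, 17573920).


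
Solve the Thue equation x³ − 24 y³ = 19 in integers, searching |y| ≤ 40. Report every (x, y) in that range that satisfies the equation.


The equation is x³ - 24y³ = 19. For fixed y, x³ = 24·y³ + 19, so a solution requires the RHS to be a perfect cube.
Strategy: iterate y from -40 to 40, compute RHS = 24·y³ + 19, and check whether it is a (positive or negative) perfect cube.
Check small values of y:
  y = 0: RHS = 19 is not a perfect cube.
  y = 1: RHS = 43 is not a perfect cube.
  y = -1: RHS = -5 is not a perfect cube.
  y = 2: RHS = 211 is not a perfect cube.
  y = -2: RHS = -173 is not a perfect cube.
  y = 3: RHS = 667 is not a perfect cube.
  y = -3: RHS = -629 is not a perfect cube.
Continuing the search up to |y| = 40 finds no solutions either.
No (x, y) in the scanned range satisfies the equation.

No integer solutions with |y| ≤ 40.


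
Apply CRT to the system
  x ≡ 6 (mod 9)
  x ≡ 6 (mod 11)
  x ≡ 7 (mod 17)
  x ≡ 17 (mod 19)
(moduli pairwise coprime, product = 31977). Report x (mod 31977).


Product of moduli M = 9 · 11 · 17 · 19 = 31977.
Merge one congruence at a time:
  Start: x ≡ 6 (mod 9).
  Combine with x ≡ 6 (mod 11); new modulus lcm = 99.
    Write x = 6 + 9·t and substitute into x ≡ 6 (mod 11): 9·t ≡ 6 − 6 = 0 (mod 11).
    The inverse of 9 mod 11 is 5 (since 9·5 = 45 = 4·11 + 1), so t ≡ 5·0 = 0 ≡ 0 (mod 11).
    Then x = 6 + 9·0 = 6, valid modulo lcm(9, 11) = 99: x ≡ 6 (mod 99).
  Combine with x ≡ 7 (mod 17); new modulus lcm = 1683.
    Write x = 6 + 99·t and substitute into x ≡ 7 (mod 17): 99·t ≡ 7 − 6 = 1 (mod 17).
    Reduce coefficients mod 17: 14·t ≡ 1 (mod 17).
    The inverse of 14 mod 17 is 11 (since 14·11 = 154 = 9·17 + 1), so t ≡ 11·1 = 11 ≡ 11 (mod 17).
    Then x = 6 + 99·11 = 1095, valid modulo lcm(99, 17) = 1683: x ≡ 1095 (mod 1683).
  Combine with x ≡ 17 (mod 19); new modulus lcm = 31977.
    Write x = 1095 + 1683·t and substitute into x ≡ 17 (mod 19): 1683·t ≡ 17 − 1095 = -1078 (mod 19).
    Reduce coefficients mod 19: 11·t ≡ 5 (mod 19).
    The inverse of 11 mod 19 is 7 (since 11·7 = 77 = 4·19 + 1), so t ≡ 7·5 = 35 ≡ 16 (mod 19).
    Then x = 1095 + 1683·16 = 28023, valid modulo lcm(1683, 19) = 31977: x ≡ 28023 (mod 31977).
Verify against each original: 28023 mod 9 = 6, 28023 mod 11 = 6, 28023 mod 17 = 7, 28023 mod 19 = 17.

x ≡ 28023 (mod 31977).


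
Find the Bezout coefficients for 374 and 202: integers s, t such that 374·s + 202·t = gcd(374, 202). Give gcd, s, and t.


Euclidean algorithm on (374, 202) — divide until remainder is 0:
  374 = 1 · 202 + 172
  202 = 1 · 172 + 30
  172 = 5 · 30 + 22
  30 = 1 · 22 + 8
  22 = 2 · 8 + 6
  8 = 1 · 6 + 2
  6 = 3 · 2 + 0
gcd(374, 202) = 2.
Track Bezout coefficients alongside the remainders: start with r₀ = 374 = a·1 + b·0 (s = 1, t = 0) and r₁ = 202 = a·0 + b·1 (s = 0, t = 1); each new remainder r_{k+1} = r_{k-1} − q_k·r_k inherits s_{k+1} = s_{k-1} − q_k·s_k, t_{k+1} = t_{k-1} − q_k·t_k, so r_k = a·s_k + b·t_k at every step:
  q = 1: r = 172, s = 1 − 1·0 = 1, t = 0 − 1·1 = -1  (check: 374·1 + 202·(-1) = 172)
  q = 1: r = 30, s = 0 − 1·1 = -1, t = 1 − 1·(-1) = 2  (check: 374·(-1) + 202·2 = 30)
  q = 5: r = 22, s = 1 − 5·(-1) = 6, t = -1 − 5·2 = -11  (check: 374·6 + 202·(-11) = 22)
  q = 1: r = 8, s = -1 − 1·6 = -7, t = 2 − 1·(-11) = 13  (check: 374·(-7) + 202·13 = 8)
  q = 2: r = 6, s = 6 − 2·(-7) = 20, t = -11 − 2·13 = -37  (check: 374·20 + 202·(-37) = 6)
  q = 1: r = 2, s = -7 − 1·20 = -27, t = 13 − 1·(-37) = 50  (check: 374·(-27) + 202·50 = 2)
The row with r = 2 (the gcd) gives the Bezout coefficients s = -27, t = 50.
Result: 374 · (-27) + 202 · (50) = 2.

gcd(374, 202) = 2; s = -27, t = 50 (check: 374·(-27) + 202·50 = 2).


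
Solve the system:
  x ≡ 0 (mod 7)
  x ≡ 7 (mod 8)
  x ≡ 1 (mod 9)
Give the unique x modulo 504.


Moduli 7, 8, 9 are pairwise coprime; by CRT there is a unique solution modulo M = 7 · 8 · 9 = 504.
Solve pairwise, accumulating the modulus:
  Start with x ≡ 0 (mod 7).
  Combine with x ≡ 7 (mod 8): since gcd(7, 8) = 1, we get a unique residue mod 56.
    Write x = 0 + 7·t and substitute into x ≡ 7 (mod 8): 7·t ≡ 7 − 0 = 7 (mod 8).
    The inverse of 7 mod 8 is 7 (since 7·7 = 49 = 6·8 + 1), so t ≡ 7·7 = 49 ≡ 1 (mod 8).
    Then x = 0 + 7·1 = 7, valid modulo lcm(7, 8) = 56: x ≡ 7 (mod 56).
  Combine with x ≡ 1 (mod 9): since gcd(56, 9) = 1, we get a unique residue mod 504.
    Write x = 7 + 56·t and substitute into x ≡ 1 (mod 9): 56·t ≡ 1 − 7 = -6 (mod 9).
    Reduce coefficients mod 9: 2·t ≡ 3 (mod 9).
    The inverse of 2 mod 9 is 5 (since 2·5 = 10 = 1·9 + 1), so t ≡ 5·3 = 15 ≡ 6 (mod 9).
    Then x = 7 + 56·6 = 343, valid modulo lcm(56, 9) = 504: x ≡ 343 (mod 504).
Verify: 343 mod 7 = 0 ✓, 343 mod 8 = 7 ✓, 343 mod 9 = 1 ✓.

x ≡ 343 (mod 504).


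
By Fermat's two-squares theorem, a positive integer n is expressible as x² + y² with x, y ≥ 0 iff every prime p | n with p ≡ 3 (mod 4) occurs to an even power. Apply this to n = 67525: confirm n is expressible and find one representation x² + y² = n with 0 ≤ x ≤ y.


Step 1: Factor n = 67525 = 5^2 · 37 · 73.
Step 2: Check the mod-4 condition on each prime factor: 5 ≡ 1 (mod 4), exponent 2; 37 ≡ 1 (mod 4), exponent 1; 73 ≡ 1 (mod 4), exponent 1.
All primes ≡ 3 (mod 4) appear to even exponent (or don't appear), so by the two-squares theorem n IS expressible as a sum of two squares.
Step 3: Build a representation. Group n = k² · m with k = 5 and m = 37 · 73 = 2701 (a product of primes ≡ 1 (mod 4)); a representation of m scales to one of n via (k·x)² + (k·y)² = k²(x² + y²). Each prime p ≡ 1 (mod 4) is itself a sum of two squares; find a² by testing p − a² for a perfect square:
  37: 37 − 1² = 36 = 6² ⇒ 37 = 1² + 6².
  73: 73 − 1² = 72, 73 − 2² = 69, 73 − 3² = 64 = 8² ⇒ 73 = 3² + 8².
  Combine using the Brahmagupta–Fibonacci identity (a² + b²)(c² + d²) = (ac − bd)² + (ad + bc)² = (ac + bd)² + (ad − bc)²:
  37 · 73 = 2701: from (1² + 6²)(3² + 8²), take (1·3 − 6·8, 1·8 + 6·3) = (3 − 48, 8 + 18) = (-45, 26); dropping signs (only squares matter) gives (45, 26); check 45² + 26² = 2025 + 676 = 2701 ✓.
  Scale by k = 5: (5·45, 5·26) = (225, 130).
Step 4: Order so x ≤ y and verify: 130² + 225² = 16900 + 50625 = 67525 = n. ✓

n = 67525 = 130² + 225² (one valid representation with x ≤ y).


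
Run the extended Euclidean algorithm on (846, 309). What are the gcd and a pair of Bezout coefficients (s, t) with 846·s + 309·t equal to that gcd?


Euclidean algorithm on (846, 309) — divide until remainder is 0:
  846 = 2 · 309 + 228
  309 = 1 · 228 + 81
  228 = 2 · 81 + 66
  81 = 1 · 66 + 15
  66 = 4 · 15 + 6
  15 = 2 · 6 + 3
  6 = 2 · 3 + 0
gcd(846, 309) = 3.
Track Bezout coefficients alongside the remainders: start with r₀ = 846 = a·1 + b·0 (s = 1, t = 0) and r₁ = 309 = a·0 + b·1 (s = 0, t = 1); each new remainder r_{k+1} = r_{k-1} − q_k·r_k inherits s_{k+1} = s_{k-1} − q_k·s_k, t_{k+1} = t_{k-1} − q_k·t_k, so r_k = a·s_k + b·t_k at every step:
  q = 2: r = 228, s = 1 − 2·0 = 1, t = 0 − 2·1 = -2  (check: 846·1 + 309·(-2) = 228)
  q = 1: r = 81, s = 0 − 1·1 = -1, t = 1 − 1·(-2) = 3  (check: 846·(-1) + 309·3 = 81)
  q = 2: r = 66, s = 1 − 2·(-1) = 3, t = -2 − 2·3 = -8  (check: 846·3 + 309·(-8) = 66)
  q = 1: r = 15, s = -1 − 1·3 = -4, t = 3 − 1·(-8) = 11  (check: 846·(-4) + 309·11 = 15)
  q = 4: r = 6, s = 3 − 4·(-4) = 19, t = -8 − 4·11 = -52  (check: 846·19 + 309·(-52) = 6)
  q = 2: r = 3, s = -4 − 2·19 = -42, t = 11 − 2·(-52) = 115  (check: 846·(-42) + 309·115 = 3)
The row with r = 3 (the gcd) gives the Bezout coefficients s = -42, t = 115.
Result: 846 · (-42) + 309 · (115) = 3.

gcd(846, 309) = 3; s = -42, t = 115 (check: 846·(-42) + 309·115 = 3).


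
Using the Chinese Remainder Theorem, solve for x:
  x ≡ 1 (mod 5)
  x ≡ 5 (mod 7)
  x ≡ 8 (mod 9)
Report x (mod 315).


Moduli 5, 7, 9 are pairwise coprime; by CRT there is a unique solution modulo M = 5 · 7 · 9 = 315.
Solve pairwise, accumulating the modulus:
  Start with x ≡ 1 (mod 5).
  Combine with x ≡ 5 (mod 7): since gcd(5, 7) = 1, we get a unique residue mod 35.
    Write x = 1 + 5·t and substitute into x ≡ 5 (mod 7): 5·t ≡ 5 − 1 = 4 (mod 7).
    The inverse of 5 mod 7 is 3 (since 5·3 = 15 = 2·7 + 1), so t ≡ 3·4 = 12 ≡ 5 (mod 7).
    Then x = 1 + 5·5 = 26, valid modulo lcm(5, 7) = 35: x ≡ 26 (mod 35).
  Combine with x ≡ 8 (mod 9): since gcd(35, 9) = 1, we get a unique residue mod 315.
    Write x = 26 + 35·t and substitute into x ≡ 8 (mod 9): 35·t ≡ 8 − 26 = -18 (mod 9).
    Reduce coefficients mod 9: 8·t ≡ 0 (mod 9).
    The inverse of 8 mod 9 is 8 (since 8·8 = 64 = 7·9 + 1), so t ≡ 8·0 = 0 ≡ 0 (mod 9).
    Then x = 26 + 35·0 = 26, valid modulo lcm(35, 9) = 315: x ≡ 26 (mod 315).
Verify: 26 mod 5 = 1 ✓, 26 mod 7 = 5 ✓, 26 mod 9 = 8 ✓.

x ≡ 26 (mod 315).


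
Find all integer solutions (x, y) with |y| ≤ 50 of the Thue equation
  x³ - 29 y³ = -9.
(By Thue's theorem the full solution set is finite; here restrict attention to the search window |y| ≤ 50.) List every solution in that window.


The equation is x³ - 29y³ = -9. For fixed y, x³ = 29·y³ − 9, so a solution requires the RHS to be a perfect cube.
Strategy: iterate y from -50 to 50, compute RHS = 29·y³ − 9, and check whether it is a (positive or negative) perfect cube.
Check small values of y:
  y = 0: RHS = -9 is not a perfect cube.
  y = 1: RHS = 20 is not a perfect cube.
  y = -1: RHS = -38 is not a perfect cube.
  y = 2: RHS = 223 is not a perfect cube.
  y = -2: RHS = -241 is not a perfect cube.
  y = 3: RHS = 774 is not a perfect cube.
  y = -3: RHS = -792 is not a perfect cube.
Continuing the search up to |y| = 50 finds no solutions either.
No (x, y) in the scanned range satisfies the equation.

No integer solutions with |y| ≤ 50.


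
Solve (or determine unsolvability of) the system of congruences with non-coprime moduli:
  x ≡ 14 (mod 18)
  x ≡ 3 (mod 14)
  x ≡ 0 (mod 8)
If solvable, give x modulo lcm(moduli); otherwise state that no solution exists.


Moduli 18, 14, 8 are not pairwise coprime, so CRT works modulo lcm(m_i) when all pairwise compatibility conditions hold.
Pairwise compatibility: gcd(m_i, m_j) must divide a_i - a_j for every pair.
Merge one congruence at a time:
  Start: x ≡ 14 (mod 18).
  Combine with x ≡ 3 (mod 14): gcd(18, 14) = 2, and 3 - 14 = -11 is NOT divisible by 2.
    ⇒ system is inconsistent (no integer solution).

No solution (the system is inconsistent).


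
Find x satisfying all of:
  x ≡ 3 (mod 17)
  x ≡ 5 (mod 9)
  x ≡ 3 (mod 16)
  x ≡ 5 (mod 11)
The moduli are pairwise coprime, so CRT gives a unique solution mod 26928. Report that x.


Product of moduli M = 17 · 9 · 16 · 11 = 26928.
Merge one congruence at a time:
  Start: x ≡ 3 (mod 17).
  Combine with x ≡ 5 (mod 9); new modulus lcm = 153.
    Write x = 3 + 17·t and substitute into x ≡ 5 (mod 9): 17·t ≡ 5 − 3 = 2 (mod 9).
    Reduce coefficients mod 9: 8·t ≡ 2 (mod 9).
    The inverse of 8 mod 9 is 8 (since 8·8 = 64 = 7·9 + 1), so t ≡ 8·2 = 16 ≡ 7 (mod 9).
    Then x = 3 + 17·7 = 122, valid modulo lcm(17, 9) = 153: x ≡ 122 (mod 153).
  Combine with x ≡ 3 (mod 16); new modulus lcm = 2448.
    Write x = 122 + 153·t and substitute into x ≡ 3 (mod 16): 153·t ≡ 3 − 122 = -119 (mod 16).
    Reduce coefficients mod 16: 9·t ≡ 9 (mod 16).
    The inverse of 9 mod 16 is 9 (since 9·9 = 81 = 5·16 + 1), so t ≡ 9·9 = 81 ≡ 1 (mod 16).
    Then x = 122 + 153·1 = 275, valid modulo lcm(153, 16) = 2448: x ≡ 275 (mod 2448).
  Combine with x ≡ 5 (mod 11); new modulus lcm = 26928.
    Write x = 275 + 2448·t and substitute into x ≡ 5 (mod 11): 2448·t ≡ 5 − 275 = -270 (mod 11).
    Reduce coefficients mod 11: 6·t ≡ 5 (mod 11).
    The inverse of 6 mod 11 is 2 (since 6·2 = 12 = 1·11 + 1), so t ≡ 2·5 = 10 ≡ 10 (mod 11).
    Then x = 275 + 2448·10 = 24755, valid modulo lcm(2448, 11) = 26928: x ≡ 24755 (mod 26928).
Verify against each original: 24755 mod 17 = 3, 24755 mod 9 = 5, 24755 mod 16 = 3, 24755 mod 11 = 5.

x ≡ 24755 (mod 26928).


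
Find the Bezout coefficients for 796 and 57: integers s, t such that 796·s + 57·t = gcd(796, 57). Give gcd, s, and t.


Euclidean algorithm on (796, 57) — divide until remainder is 0:
  796 = 13 · 57 + 55
  57 = 1 · 55 + 2
  55 = 27 · 2 + 1
  2 = 2 · 1 + 0
gcd(796, 57) = 1.
Track Bezout coefficients alongside the remainders: start with r₀ = 796 = a·1 + b·0 (s = 1, t = 0) and r₁ = 57 = a·0 + b·1 (s = 0, t = 1); each new remainder r_{k+1} = r_{k-1} − q_k·r_k inherits s_{k+1} = s_{k-1} − q_k·s_k, t_{k+1} = t_{k-1} − q_k·t_k, so r_k = a·s_k + b·t_k at every step:
  q = 13: r = 55, s = 1 − 13·0 = 1, t = 0 − 13·1 = -13  (check: 796·1 + 57·(-13) = 55)
  q = 1: r = 2, s = 0 − 1·1 = -1, t = 1 − 1·(-13) = 14  (check: 796·(-1) + 57·14 = 2)
  q = 27: r = 1, s = 1 − 27·(-1) = 28, t = -13 − 27·14 = -391  (check: 796·28 + 57·(-391) = 1)
The row with r = 1 (the gcd) gives the Bezout coefficients s = 28, t = -391.
Result: 796 · (28) + 57 · (-391) = 1.

gcd(796, 57) = 1; s = 28, t = -391 (check: 796·28 + 57·(-391) = 1).


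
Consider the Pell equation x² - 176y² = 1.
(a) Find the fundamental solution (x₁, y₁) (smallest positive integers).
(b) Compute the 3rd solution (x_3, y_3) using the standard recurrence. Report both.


Step 1: Find the fundamental solution (x₁, y₁) of x² - 176y² = 1.
  Expand √176 as a continued fraction. a₀ = ⌊√176⌋ = 13; iterate m_{k+1} = d_k·a_k − m_k, d_{k+1} = (176 − m_{k+1}²)/d_k, a_{k+1} = ⌊(a₀ + m_{k+1})/d_{k+1}⌋ (starting m₀ = 0, d₀ = 1), with convergents p_k = a_k·p_{k-1} + p_{k-2}, q_k = a_k·q_{k-1} + q_{k-2} (p₋₁ = 1, q₋₁ = 0):
  k = 0: a₀ = 13; p₀/q₀ = 13/1; p₀² − 176·q₀² = 169 − 176 = -7.
  k = 1: m = 13, d = 7, a = ⌊(13 + 13)/7⌋ = 3; p/q = (3·13 + 1)/(3·1 + 0) = 40/3; p² − 176·q² = 1600 − 1584 = 16.
  k = 2: m = 8, d = 16, a = ⌊(13 + 8)/16⌋ = 1; p/q = (1·40 + 13)/(1·3 + 1) = 53/4; p² − 176·q² = 2809 − 2816 = -7.
  k = 3: m = 8, d = 7, a = ⌊(13 + 8)/7⌋ = 3; p/q = (3·53 + 40)/(3·4 + 3) = 199/15; p² − 176·q² = 39601 − 39600 = 1.
  The first convergent with p² − 176·q² = 1 gives the fundamental solution (x₁, y₁) = (199, 15).
Step 2: Apply the recurrence (x_{n+1}, y_{n+1}) = (x₁x_n + 176y₁y_n, x₁y_n + y₁x_n) repeatedly.
  From (x_1, y_1) = (199, 15): x_2 = 199·199 + 176·15·15 = 79201; y_2 = 199·15 + 15·199 = 5970.
  From (x_2, y_2) = (79201, 5970): x_3 = 199·79201 + 176·15·5970 = 31521799; y_3 = 199·5970 + 15·79201 = 2376045.
Step 3: Verify x_3² - 176·y_3² = 993623812196401 - 993623812196400 = 1 (should be 1). ✓

(x_1, y_1) = (199, 15); (x_3, y_3) = (31521799, 2376045).


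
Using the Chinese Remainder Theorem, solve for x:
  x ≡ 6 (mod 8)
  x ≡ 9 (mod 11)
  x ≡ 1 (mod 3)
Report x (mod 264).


Moduli 8, 11, 3 are pairwise coprime; by CRT there is a unique solution modulo M = 8 · 11 · 3 = 264.
Solve pairwise, accumulating the modulus:
  Start with x ≡ 6 (mod 8).
  Combine with x ≡ 9 (mod 11): since gcd(8, 11) = 1, we get a unique residue mod 88.
    Write x = 6 + 8·t and substitute into x ≡ 9 (mod 11): 8·t ≡ 9 − 6 = 3 (mod 11).
    The inverse of 8 mod 11 is 7 (since 8·7 = 56 = 5·11 + 1), so t ≡ 7·3 = 21 ≡ 10 (mod 11).
    Then x = 6 + 8·10 = 86, valid modulo lcm(8, 11) = 88: x ≡ 86 (mod 88).
  Combine with x ≡ 1 (mod 3): since gcd(88, 3) = 1, we get a unique residue mod 264.
    Write x = 86 + 88·t and substitute into x ≡ 1 (mod 3): 88·t ≡ 1 − 86 = -85 (mod 3).
    Reduce coefficients mod 3: 1·t ≡ 2 (mod 3).
    So t ≡ 2 (mod 3).
    Then x = 86 + 88·2 = 262, valid modulo lcm(88, 3) = 264: x ≡ 262 (mod 264).
Verify: 262 mod 8 = 6 ✓, 262 mod 11 = 9 ✓, 262 mod 3 = 1 ✓.

x ≡ 262 (mod 264).


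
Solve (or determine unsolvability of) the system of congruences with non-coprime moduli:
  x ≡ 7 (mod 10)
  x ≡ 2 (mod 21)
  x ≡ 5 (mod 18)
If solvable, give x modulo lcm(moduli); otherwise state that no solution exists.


Moduli 10, 21, 18 are not pairwise coprime, so CRT works modulo lcm(m_i) when all pairwise compatibility conditions hold.
Pairwise compatibility: gcd(m_i, m_j) must divide a_i - a_j for every pair.
Merge one congruence at a time:
  Start: x ≡ 7 (mod 10).
  Combine with x ≡ 2 (mod 21): gcd(10, 21) = 1; 2 - 7 = -5, which IS divisible by 1, so compatible.
    Write x = 7 + 10·t and substitute into x ≡ 2 (mod 21): 10·t ≡ 2 − 7 = -5 (mod 21).
    Reduce coefficients mod 21: 10·t ≡ 16 (mod 21).
    The inverse of 10 mod 21 is 19 (since 10·19 = 190 = 9·21 + 1), so t ≡ 19·16 = 304 ≡ 10 (mod 21).
    Then x = 7 + 10·10 = 107, valid modulo lcm(10, 21) = 210: x ≡ 107 (mod 210).
  Combine with x ≡ 5 (mod 18): gcd(210, 18) = 6; 5 - 107 = -102, which IS divisible by 6, so compatible.
    Write x = 107 + 210·t and substitute into x ≡ 5 (mod 18): 210·t ≡ 5 − 107 = -102 (mod 18).
    Divide the congruence (and modulus) by g = 6: 35·t ≡ -17 (mod 3).
    Reduce coefficients mod 3: 2·t ≡ 1 (mod 3).
    The inverse of 2 mod 3 is 2 (since 2·2 = 4 = 1·3 + 1), so t ≡ 2·1 = 2 ≡ 2 (mod 3).
    Then x = 107 + 210·2 = 527, valid modulo lcm(210, 18) = 630: x ≡ 527 (mod 630).
Verify: 527 mod 10 = 7, 527 mod 21 = 2, 527 mod 18 = 5.

x ≡ 527 (mod 630).


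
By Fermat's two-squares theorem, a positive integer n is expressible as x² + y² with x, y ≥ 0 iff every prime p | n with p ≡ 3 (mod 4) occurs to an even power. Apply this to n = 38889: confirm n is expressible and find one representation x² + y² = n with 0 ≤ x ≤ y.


Step 1: Factor n = 38889 = 3^2 · 29 · 149.
Step 2: Check the mod-4 condition on each prime factor: 3 ≡ 3 (mod 4), exponent 2 (must be even); 29 ≡ 1 (mod 4), exponent 1; 149 ≡ 1 (mod 4), exponent 1.
All primes ≡ 3 (mod 4) appear to even exponent (or don't appear), so by the two-squares theorem n IS expressible as a sum of two squares.
Step 3: Build a representation. Group n = k² · m with k = 3 and m = 29 · 149 = 4321 (a product of primes ≡ 1 (mod 4)); a representation of m scales to one of n via (k·x)² + (k·y)² = k²(x² + y²). Each prime p ≡ 1 (mod 4) is itself a sum of two squares; find a² by testing p − a² for a perfect square:
  29: 29 − 1² = 28, 29 − 2² = 25 = 5² ⇒ 29 = 2² + 5².
  149: 149 − 1² = 148, 149 − 2² = 145, 149 − 3² = 140, 149 − 4² = 133, 149 − 5² = 124, 149 − 6² = 113, 149 − 7² = 100 = 10² ⇒ 149 = 7² + 10².
  Combine using the Brahmagupta–Fibonacci identity (a² + b²)(c² + d²) = (ac − bd)² + (ad + bc)² = (ac + bd)² + (ad − bc)²:
  29 · 149 = 4321: from (2² + 5²)(7² + 10²), take (2·7 − 5·10, 2·10 + 5·7) = (14 − 50, 20 + 35) = (-36, 55); dropping signs (only squares matter) gives (36, 55); check 36² + 55² = 1296 + 3025 = 4321 ✓.
  Scale by k = 3: (3·36, 3·55) = (108, 165).
Step 4: Order so x ≤ y and verify: 108² + 165² = 11664 + 27225 = 38889 = n. ✓

n = 38889 = 108² + 165² (one valid representation with x ≤ y).


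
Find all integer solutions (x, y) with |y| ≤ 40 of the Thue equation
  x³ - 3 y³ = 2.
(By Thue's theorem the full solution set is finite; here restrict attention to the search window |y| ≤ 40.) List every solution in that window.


The equation is x³ - 3y³ = 2. For fixed y, x³ = 3·y³ + 2, so a solution requires the RHS to be a perfect cube.
Strategy: iterate y from -40 to 40, compute RHS = 3·y³ + 2, and check whether it is a (positive or negative) perfect cube.
Check small values of y:
  y = 0: RHS = 2 is not a perfect cube.
  y = 1: RHS = 5 is not a perfect cube.
  y = -1: RHS = -1 = (-1)³ ⇒ x = -1 works.
  y = 2: RHS = 26 is not a perfect cube.
  y = -2: RHS = -22 is not a perfect cube.
  y = 3: RHS = 83 is not a perfect cube.
  y = -3: RHS = -79 is not a perfect cube.
Continuing the search up to |y| = 40 finds no further solutions beyond those listed.
Collected solutions: (-1, -1).

Solutions (with |y| ≤ 40): (-1, -1).


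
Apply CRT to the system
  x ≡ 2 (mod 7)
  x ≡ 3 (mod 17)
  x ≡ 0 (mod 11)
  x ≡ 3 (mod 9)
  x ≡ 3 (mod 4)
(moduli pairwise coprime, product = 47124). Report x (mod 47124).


Product of moduli M = 7 · 17 · 11 · 9 · 4 = 47124.
Merge one congruence at a time:
  Start: x ≡ 2 (mod 7).
  Combine with x ≡ 3 (mod 17); new modulus lcm = 119.
    Write x = 2 + 7·t and substitute into x ≡ 3 (mod 17): 7·t ≡ 3 − 2 = 1 (mod 17).
    The inverse of 7 mod 17 is 5 (since 7·5 = 35 = 2·17 + 1), so t ≡ 5·1 = 5 ≡ 5 (mod 17).
    Then x = 2 + 7·5 = 37, valid modulo lcm(7, 17) = 119: x ≡ 37 (mod 119).
  Combine with x ≡ 0 (mod 11); new modulus lcm = 1309.
    Write x = 37 + 119·t and substitute into x ≡ 0 (mod 11): 119·t ≡ 0 − 37 = -37 (mod 11).
    Reduce coefficients mod 11: 9·t ≡ 7 (mod 11).
    The inverse of 9 mod 11 is 5 (since 9·5 = 45 = 4·11 + 1), so t ≡ 5·7 = 35 ≡ 2 (mod 11).
    Then x = 37 + 119·2 = 275, valid modulo lcm(119, 11) = 1309: x ≡ 275 (mod 1309).
  Combine with x ≡ 3 (mod 9); new modulus lcm = 11781.
    Write x = 275 + 1309·t and substitute into x ≡ 3 (mod 9): 1309·t ≡ 3 − 275 = -272 (mod 9).
    Reduce coefficients mod 9: 4·t ≡ 7 (mod 9).
    The inverse of 4 mod 9 is 7 (since 4·7 = 28 = 3·9 + 1), so t ≡ 7·7 = 49 ≡ 4 (mod 9).
    Then x = 275 + 1309·4 = 5511, valid modulo lcm(1309, 9) = 11781: x ≡ 5511 (mod 11781).
  Combine with x ≡ 3 (mod 4); new modulus lcm = 47124.
    Write x = 5511 + 11781·t and substitute into x ≡ 3 (mod 4): 11781·t ≡ 3 − 5511 = -5508 (mod 4).
    Reduce coefficients mod 4: 1·t ≡ 0 (mod 4).
    So t ≡ 0 (mod 4).
    Then x = 5511 + 11781·0 = 5511, valid modulo lcm(11781, 4) = 47124: x ≡ 5511 (mod 47124).
Verify against each original: 5511 mod 7 = 2, 5511 mod 17 = 3, 5511 mod 11 = 0, 5511 mod 9 = 3, 5511 mod 4 = 3.

x ≡ 5511 (mod 47124).


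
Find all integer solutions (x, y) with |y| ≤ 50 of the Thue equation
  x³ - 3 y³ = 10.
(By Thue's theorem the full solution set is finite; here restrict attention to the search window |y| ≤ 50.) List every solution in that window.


The equation is x³ - 3y³ = 10. For fixed y, x³ = 3·y³ + 10, so a solution requires the RHS to be a perfect cube.
Strategy: iterate y from -50 to 50, compute RHS = 3·y³ + 10, and check whether it is a (positive or negative) perfect cube.
Check small values of y:
  y = 0: RHS = 10 is not a perfect cube.
  y = 1: RHS = 13 is not a perfect cube.
  y = -1: RHS = 7 is not a perfect cube.
  y = 2: RHS = 34 is not a perfect cube.
  y = -2: RHS = -14 is not a perfect cube.
  y = 3: RHS = 91 is not a perfect cube.
  y = -3: RHS = -71 is not a perfect cube.
Continuing, at y = 9: RHS = 2197 = (13)³ ⇒ x = 13 works.
Searching the remaining y in |y| ≤ 50 finds no further solutions.
Collected solutions: (13, 9).

Solutions (with |y| ≤ 50): (13, 9).


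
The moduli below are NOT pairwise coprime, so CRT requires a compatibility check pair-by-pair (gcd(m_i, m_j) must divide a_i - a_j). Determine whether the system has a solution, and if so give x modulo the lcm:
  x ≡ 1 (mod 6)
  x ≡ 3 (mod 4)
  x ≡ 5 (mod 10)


Moduli 6, 4, 10 are not pairwise coprime, so CRT works modulo lcm(m_i) when all pairwise compatibility conditions hold.
Pairwise compatibility: gcd(m_i, m_j) must divide a_i - a_j for every pair.
Merge one congruence at a time:
  Start: x ≡ 1 (mod 6).
  Combine with x ≡ 3 (mod 4): gcd(6, 4) = 2; 3 - 1 = 2, which IS divisible by 2, so compatible.
    Write x = 1 + 6·t and substitute into x ≡ 3 (mod 4): 6·t ≡ 3 − 1 = 2 (mod 4).
    Divide the congruence (and modulus) by g = 2: 3·t ≡ 1 (mod 2).
    Reduce coefficients mod 2: 1·t ≡ 1 (mod 2).
    So t ≡ 1 (mod 2).
    Then x = 1 + 6·1 = 7, valid modulo lcm(6, 4) = 12: x ≡ 7 (mod 12).
  Combine with x ≡ 5 (mod 10): gcd(12, 10) = 2; 5 - 7 = -2, which IS divisible by 2, so compatible.
    Write x = 7 + 12·t and substitute into x ≡ 5 (mod 10): 12·t ≡ 5 − 7 = -2 (mod 10).
    Divide the congruence (and modulus) by g = 2: 6·t ≡ -1 (mod 5).
    Reduce coefficients mod 5: 1·t ≡ 4 (mod 5).
    So t ≡ 4 (mod 5).
    Then x = 7 + 12·4 = 55, valid modulo lcm(12, 10) = 60: x ≡ 55 (mod 60).
Verify: 55 mod 6 = 1, 55 mod 4 = 3, 55 mod 10 = 5.

x ≡ 55 (mod 60).


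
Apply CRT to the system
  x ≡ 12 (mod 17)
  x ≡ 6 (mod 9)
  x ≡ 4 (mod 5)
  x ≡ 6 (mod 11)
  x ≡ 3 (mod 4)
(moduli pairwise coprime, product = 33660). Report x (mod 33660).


Product of moduli M = 17 · 9 · 5 · 11 · 4 = 33660.
Merge one congruence at a time:
  Start: x ≡ 12 (mod 17).
  Combine with x ≡ 6 (mod 9); new modulus lcm = 153.
    Write x = 12 + 17·t and substitute into x ≡ 6 (mod 9): 17·t ≡ 6 − 12 = -6 (mod 9).
    Reduce coefficients mod 9: 8·t ≡ 3 (mod 9).
    The inverse of 8 mod 9 is 8 (since 8·8 = 64 = 7·9 + 1), so t ≡ 8·3 = 24 ≡ 6 (mod 9).
    Then x = 12 + 17·6 = 114, valid modulo lcm(17, 9) = 153: x ≡ 114 (mod 153).
  Combine with x ≡ 4 (mod 5); new modulus lcm = 765.
    Write x = 114 + 153·t and substitute into x ≡ 4 (mod 5): 153·t ≡ 4 − 114 = -110 (mod 5).
    Reduce coefficients mod 5: 3·t ≡ 0 (mod 5).
    The inverse of 3 mod 5 is 2 (since 3·2 = 6 = 1·5 + 1), so t ≡ 2·0 = 0 ≡ 0 (mod 5).
    Then x = 114 + 153·0 = 114, valid modulo lcm(153, 5) = 765: x ≡ 114 (mod 765).
  Combine with x ≡ 6 (mod 11); new modulus lcm = 8415.
    Write x = 114 + 765·t and substitute into x ≡ 6 (mod 11): 765·t ≡ 6 − 114 = -108 (mod 11).
    Reduce coefficients mod 11: 6·t ≡ 2 (mod 11).
    The inverse of 6 mod 11 is 2 (since 6·2 = 12 = 1·11 + 1), so t ≡ 2·2 = 4 ≡ 4 (mod 11).
    Then x = 114 + 765·4 = 3174, valid modulo lcm(765, 11) = 8415: x ≡ 3174 (mod 8415).
  Combine with x ≡ 3 (mod 4); new modulus lcm = 33660.
    Write x = 3174 + 8415·t and substitute into x ≡ 3 (mod 4): 8415·t ≡ 3 − 3174 = -3171 (mod 4).
    Reduce coefficients mod 4: 3·t ≡ 1 (mod 4).
    The inverse of 3 mod 4 is 3 (since 3·3 = 9 = 2·4 + 1), so t ≡ 3·1 = 3 ≡ 3 (mod 4).
    Then x = 3174 + 8415·3 = 28419, valid modulo lcm(8415, 4) = 33660: x ≡ 28419 (mod 33660).
Verify against each original: 28419 mod 17 = 12, 28419 mod 9 = 6, 28419 mod 5 = 4, 28419 mod 11 = 6, 28419 mod 4 = 3.

x ≡ 28419 (mod 33660).


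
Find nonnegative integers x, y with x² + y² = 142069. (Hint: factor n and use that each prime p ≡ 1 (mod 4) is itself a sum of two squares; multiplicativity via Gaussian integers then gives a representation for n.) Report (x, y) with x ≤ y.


Step 1: Factor n = 142069 = 17 · 61 · 137.
Step 2: Check the mod-4 condition on each prime factor: 17 ≡ 1 (mod 4), exponent 1; 61 ≡ 1 (mod 4), exponent 1; 137 ≡ 1 (mod 4), exponent 1.
All primes ≡ 3 (mod 4) appear to even exponent (or don't appear), so by the two-squares theorem n IS expressible as a sum of two squares.
Step 3: Build a representation. Here n = 17 · 61 · 137 is a product of primes ≡ 1 (mod 4). Each prime p ≡ 1 (mod 4) is itself a sum of two squares; find a² by testing p − a² for a perfect square:
  17: 17 − 1² = 16 = 4² ⇒ 17 = 1² + 4².
  61: 61 − 1² = 60, 61 − 2² = 57, 61 − 3² = 52, 61 − 4² = 45, 61 − 5² = 36 = 6² ⇒ 61 = 5² + 6².
  137: 137 − 1² = 136, 137 − 2² = 133, 137 − 3² = 128, 137 − 4² = 121 = 11² ⇒ 137 = 4² + 11².
  Combine using the Brahmagupta–Fibonacci identity (a² + b²)(c² + d²) = (ac − bd)² + (ad + bc)² = (ac + bd)² + (ad − bc)²:
  17 · 61 = 1037: from (1² + 4²)(5² + 6²), take (1·5 − 4·6, 1·6 + 4·5) = (5 − 24, 6 + 20) = (-19, 26); dropping signs (only squares matter) gives (19, 26); check 19² + 26² = 361 + 676 = 1037 ✓.
  1037 · 137 = 142069: from (19² + 26²)(4² + 11²), take (19·4 − 26·11, 19·11 + 26·4) = (76 − 286, 209 + 104) = (-210, 313); dropping signs (only squares matter) gives (210, 313); check 210² + 313² = 44100 + 97969 = 142069 ✓.
Step 4: Order so x ≤ y and verify: 210² + 313² = 44100 + 97969 = 142069 = n. ✓

n = 142069 = 210² + 313² (one valid representation with x ≤ y).


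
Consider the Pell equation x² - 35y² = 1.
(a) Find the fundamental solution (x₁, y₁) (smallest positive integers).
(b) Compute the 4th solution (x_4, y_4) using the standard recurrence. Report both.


Step 1: Find the fundamental solution (x₁, y₁) of x² - 35y² = 1.
  Expand √35 as a continued fraction. a₀ = ⌊√35⌋ = 5; iterate m_{k+1} = d_k·a_k − m_k, d_{k+1} = (35 − m_{k+1}²)/d_k, a_{k+1} = ⌊(a₀ + m_{k+1})/d_{k+1}⌋ (starting m₀ = 0, d₀ = 1), with convergents p_k = a_k·p_{k-1} + p_{k-2}, q_k = a_k·q_{k-1} + q_{k-2} (p₋₁ = 1, q₋₁ = 0):
  k = 0: a₀ = 5; p₀/q₀ = 5/1; p₀² − 35·q₀² = 25 − 35 = -10.
  k = 1: m = 5, d = 10, a = ⌊(5 + 5)/10⌋ = 1; p/q = (1·5 + 1)/(1·1 + 0) = 6/1; p² − 35·q² = 36 − 35 = 1.
  The first convergent with p² − 35·q² = 1 gives the fundamental solution (x₁, y₁) = (6, 1).
Step 2: Apply the recurrence (x_{n+1}, y_{n+1}) = (x₁x_n + 35y₁y_n, x₁y_n + y₁x_n) repeatedly.
  From (x_1, y_1) = (6, 1): x_2 = 6·6 + 35·1·1 = 71; y_2 = 6·1 + 1·6 = 12.
  From (x_2, y_2) = (71, 12): x_3 = 6·71 + 35·1·12 = 846; y_3 = 6·12 + 1·71 = 143.
  From (x_3, y_3) = (846, 143): x_4 = 6·846 + 35·1·143 = 10081; y_4 = 6·143 + 1·846 = 1704.
Step 3: Verify x_4² - 35·y_4² = 101626561 - 101626560 = 1 (should be 1). ✓

(x_1, y_1) = (6, 1); (x_4, y_4) = (10081, 1704).


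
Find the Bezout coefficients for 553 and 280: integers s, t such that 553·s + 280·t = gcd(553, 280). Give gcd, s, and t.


Euclidean algorithm on (553, 280) — divide until remainder is 0:
  553 = 1 · 280 + 273
  280 = 1 · 273 + 7
  273 = 39 · 7 + 0
gcd(553, 280) = 7.
Track Bezout coefficients alongside the remainders: start with r₀ = 553 = a·1 + b·0 (s = 1, t = 0) and r₁ = 280 = a·0 + b·1 (s = 0, t = 1); each new remainder r_{k+1} = r_{k-1} − q_k·r_k inherits s_{k+1} = s_{k-1} − q_k·s_k, t_{k+1} = t_{k-1} − q_k·t_k, so r_k = a·s_k + b·t_k at every step:
  q = 1: r = 273, s = 1 − 1·0 = 1, t = 0 − 1·1 = -1  (check: 553·1 + 280·(-1) = 273)
  q = 1: r = 7, s = 0 − 1·1 = -1, t = 1 − 1·(-1) = 2  (check: 553·(-1) + 280·2 = 7)
The row with r = 7 (the gcd) gives the Bezout coefficients s = -1, t = 2.
Result: 553 · (-1) + 280 · (2) = 7.

gcd(553, 280) = 7; s = -1, t = 2 (check: 553·(-1) + 280·2 = 7).


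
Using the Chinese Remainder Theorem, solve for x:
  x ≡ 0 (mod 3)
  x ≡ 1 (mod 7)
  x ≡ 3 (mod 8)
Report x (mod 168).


Moduli 3, 7, 8 are pairwise coprime; by CRT there is a unique solution modulo M = 3 · 7 · 8 = 168.
Solve pairwise, accumulating the modulus:
  Start with x ≡ 0 (mod 3).
  Combine with x ≡ 1 (mod 7): since gcd(3, 7) = 1, we get a unique residue mod 21.
    Write x = 0 + 3·t and substitute into x ≡ 1 (mod 7): 3·t ≡ 1 − 0 = 1 (mod 7).
    The inverse of 3 mod 7 is 5 (since 3·5 = 15 = 2·7 + 1), so t ≡ 5·1 = 5 ≡ 5 (mod 7).
    Then x = 0 + 3·5 = 15, valid modulo lcm(3, 7) = 21: x ≡ 15 (mod 21).
  Combine with x ≡ 3 (mod 8): since gcd(21, 8) = 1, we get a unique residue mod 168.
    Write x = 15 + 21·t and substitute into x ≡ 3 (mod 8): 21·t ≡ 3 − 15 = -12 (mod 8).
    Reduce coefficients mod 8: 5·t ≡ 4 (mod 8).
    The inverse of 5 mod 8 is 5 (since 5·5 = 25 = 3·8 + 1), so t ≡ 5·4 = 20 ≡ 4 (mod 8).
    Then x = 15 + 21·4 = 99, valid modulo lcm(21, 8) = 168: x ≡ 99 (mod 168).
Verify: 99 mod 3 = 0 ✓, 99 mod 7 = 1 ✓, 99 mod 8 = 3 ✓.

x ≡ 99 (mod 168).


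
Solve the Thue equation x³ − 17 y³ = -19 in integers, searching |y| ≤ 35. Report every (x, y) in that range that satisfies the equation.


The equation is x³ - 17y³ = -19. For fixed y, x³ = 17·y³ − 19, so a solution requires the RHS to be a perfect cube.
Strategy: iterate y from -35 to 35, compute RHS = 17·y³ − 19, and check whether it is a (positive or negative) perfect cube.
Check small values of y:
  y = 0: RHS = -19 is not a perfect cube.
  y = 1: RHS = -2 is not a perfect cube.
  y = -1: RHS = -36 is not a perfect cube.
  y = 2: RHS = 117 is not a perfect cube.
  y = -2: RHS = -155 is not a perfect cube.
  y = 3: RHS = 440 is not a perfect cube.
  y = -3: RHS = -478 is not a perfect cube.
Continuing the search up to |y| = 35 finds no solutions either.
No (x, y) in the scanned range satisfies the equation.

No integer solutions with |y| ≤ 35.


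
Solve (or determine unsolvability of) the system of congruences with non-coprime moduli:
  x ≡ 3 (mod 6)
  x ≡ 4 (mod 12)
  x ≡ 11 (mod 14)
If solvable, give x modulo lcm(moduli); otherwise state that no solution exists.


Moduli 6, 12, 14 are not pairwise coprime, so CRT works modulo lcm(m_i) when all pairwise compatibility conditions hold.
Pairwise compatibility: gcd(m_i, m_j) must divide a_i - a_j for every pair.
Merge one congruence at a time:
  Start: x ≡ 3 (mod 6).
  Combine with x ≡ 4 (mod 12): gcd(6, 12) = 6, and 4 - 3 = 1 is NOT divisible by 6.
    ⇒ system is inconsistent (no integer solution).

No solution (the system is inconsistent).


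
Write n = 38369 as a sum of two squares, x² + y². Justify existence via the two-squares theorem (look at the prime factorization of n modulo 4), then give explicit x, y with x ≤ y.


Step 1: Factor n = 38369 = 17 · 37 · 61.
Step 2: Check the mod-4 condition on each prime factor: 17 ≡ 1 (mod 4), exponent 1; 37 ≡ 1 (mod 4), exponent 1; 61 ≡ 1 (mod 4), exponent 1.
All primes ≡ 3 (mod 4) appear to even exponent (or don't appear), so by the two-squares theorem n IS expressible as a sum of two squares.
Step 3: Build a representation. Here n = 17 · 37 · 61 is a product of primes ≡ 1 (mod 4). Each prime p ≡ 1 (mod 4) is itself a sum of two squares; find a² by testing p − a² for a perfect square:
  17: 17 − 1² = 16 = 4² ⇒ 17 = 1² + 4².
  37: 37 − 1² = 36 = 6² ⇒ 37 = 1² + 6².
  61: 61 − 1² = 60, 61 − 2² = 57, 61 − 3² = 52, 61 − 4² = 45, 61 − 5² = 36 = 6² ⇒ 61 = 5² + 6².
  Combine using the Brahmagupta–Fibonacci identity (a² + b²)(c² + d²) = (ac − bd)² + (ad + bc)² = (ac + bd)² + (ad − bc)²:
  17 · 37 = 629: from (1² + 4²)(1² + 6²), take (1·1 − 4·6, 1·6 + 4·1) = (1 − 24, 6 + 4) = (-23, 10); dropping signs (only squares matter) gives (23, 10); check 23² + 10² = 529 + 100 = 629 ✓.
  629 · 61 = 38369: from (23² + 10²)(5² + 6²), take (23·5 − 10·6, 23·6 + 10·5) = (115 − 60, 138 + 50) = (55, 188); check 55² + 188² = 3025 + 35344 = 38369 ✓.
Step 4: Order so x ≤ y and verify: 55² + 188² = 3025 + 35344 = 38369 = n. ✓

n = 38369 = 55² + 188² (one valid representation with x ≤ y).


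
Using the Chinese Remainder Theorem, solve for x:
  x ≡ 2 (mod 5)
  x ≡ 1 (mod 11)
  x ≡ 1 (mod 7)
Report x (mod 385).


Moduli 5, 11, 7 are pairwise coprime; by CRT there is a unique solution modulo M = 5 · 11 · 7 = 385.
Solve pairwise, accumulating the modulus:
  Start with x ≡ 2 (mod 5).
  Combine with x ≡ 1 (mod 11): since gcd(5, 11) = 1, we get a unique residue mod 55.
    Write x = 2 + 5·t and substitute into x ≡ 1 (mod 11): 5·t ≡ 1 − 2 = -1 (mod 11).
    Reduce coefficients mod 11: 5·t ≡ 10 (mod 11).
    The inverse of 5 mod 11 is 9 (since 5·9 = 45 = 4·11 + 1), so t ≡ 9·10 = 90 ≡ 2 (mod 11).
    Then x = 2 + 5·2 = 12, valid modulo lcm(5, 11) = 55: x ≡ 12 (mod 55).
  Combine with x ≡ 1 (mod 7): since gcd(55, 7) = 1, we get a unique residue mod 385.
    Write x = 12 + 55·t and substitute into x ≡ 1 (mod 7): 55·t ≡ 1 − 12 = -11 (mod 7).
    Reduce coefficients mod 7: 6·t ≡ 3 (mod 7).
    The inverse of 6 mod 7 is 6 (since 6·6 = 36 = 5·7 + 1), so t ≡ 6·3 = 18 ≡ 4 (mod 7).
    Then x = 12 + 55·4 = 232, valid modulo lcm(55, 7) = 385: x ≡ 232 (mod 385).
Verify: 232 mod 5 = 2 ✓, 232 mod 11 = 1 ✓, 232 mod 7 = 1 ✓.

x ≡ 232 (mod 385).
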